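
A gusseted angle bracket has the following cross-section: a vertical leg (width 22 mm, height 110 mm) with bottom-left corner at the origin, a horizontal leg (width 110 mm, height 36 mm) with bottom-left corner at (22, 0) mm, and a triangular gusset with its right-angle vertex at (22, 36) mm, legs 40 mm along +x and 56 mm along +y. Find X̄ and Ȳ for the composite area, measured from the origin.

X̄ = 49.48 mm, Ȳ = 35.41 mm

vertical leg: A = 22 × 110 = 2420.00, centroid at (11.00, 55.00).
horizontal leg: A = 110 × 36 = 3960.00, centroid at (77.00, 18.00).
gusset: A = ½·40·56 = 1120.00, centroid at (35.33, 54.67).
ΣA = 7500.00 mm², ΣAX̄ = 371113.33 mm³, ΣAȲ = 265606.67 mm³.
X̄ = 371113.33/7500.00 = 49.48 mm; Ȳ = 265606.67/7500.00 = 35.41 mm.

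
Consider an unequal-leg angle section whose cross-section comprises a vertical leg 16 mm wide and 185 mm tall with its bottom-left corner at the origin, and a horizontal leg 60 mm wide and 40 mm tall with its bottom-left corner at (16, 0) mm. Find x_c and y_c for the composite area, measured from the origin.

x_c = 25.01 mm, y_c = 60.04 mm

vertical leg: A = 16 × 185 = 2960.00, centroid at (8.00, 92.50).
horizontal leg: A = 60 × 40 = 2400.00, centroid at (46.00, 20.00).
ΣA = 5360.00 mm²
ΣAx_c = (2960.00)(8.00) + (2400.00)(46.00) = 134080.00 mm³
ΣAy_c = (2960.00)(92.50) + (2400.00)(20.00) = 321800.00 mm³
x_c = 134080.00 / 5360.00 = 25.01 mm
y_c = 321800.00 / 5360.00 = 60.04 mm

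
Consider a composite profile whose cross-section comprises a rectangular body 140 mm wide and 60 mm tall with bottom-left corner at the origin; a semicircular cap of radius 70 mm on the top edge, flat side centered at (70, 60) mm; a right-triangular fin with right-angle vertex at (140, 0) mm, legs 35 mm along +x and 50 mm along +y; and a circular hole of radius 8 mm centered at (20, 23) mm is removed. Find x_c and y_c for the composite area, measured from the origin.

x_c = 74.86 mm, y_c = 56.79 mm

rectangular body: A = 140 × 60 = 8400.00, centroid at (70.00, 30.00).
semicircular top: A = ½π·70² = 7696.90, centroid at (70.00, 89.71).
triangular fin: A = ½·35·50 = 875.00, centroid at (151.67, 16.67).
hole: A = −π·8² = -201.06, centroid at (20.00, 23.00).
ΣA = 16770.84 mm², ΣAx_c = 1255470.23 mm³, ΣAy_c = 952439.70 mm³.
x_c = 1255470.23/16770.84 = 74.86 mm; y_c = 952439.70/16770.84 = 56.79 mm.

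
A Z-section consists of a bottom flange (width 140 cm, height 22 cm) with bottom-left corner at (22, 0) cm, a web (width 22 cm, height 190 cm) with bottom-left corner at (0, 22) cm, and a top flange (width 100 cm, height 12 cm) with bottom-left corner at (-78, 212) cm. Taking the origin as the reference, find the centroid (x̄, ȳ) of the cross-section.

bottom flange: A = 140 × 22 = 3080.00, centroid at (92.00, 11.00).
web: A = 22 × 190 = 4180.00, centroid at (11.00, 117.00).
top flange: A = 100 × 12 = 1200.00, centroid at (-28.00, 218.00).
ΣA = 8460.00 cm², ΣAx̄ = 295740.00 cm³, ΣAȳ = 784540.00 cm³.
x̄ = 295740.00/8460.00 = 34.96 cm; ȳ = 784540.00/8460.00 = 92.74 cm.

x̄ = 34.96 cm, ȳ = 92.74 cm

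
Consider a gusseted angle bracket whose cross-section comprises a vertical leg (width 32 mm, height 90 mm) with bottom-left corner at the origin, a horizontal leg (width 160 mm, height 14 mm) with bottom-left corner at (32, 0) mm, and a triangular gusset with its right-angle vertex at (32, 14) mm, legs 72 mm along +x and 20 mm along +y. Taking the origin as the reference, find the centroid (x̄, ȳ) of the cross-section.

vertical leg: A = 32 × 90 = 2880.00, centroid at (16.00, 45.00).
horizontal leg: A = 160 × 14 = 2240.00, centroid at (112.00, 7.00).
gusset: A = ½·72·20 = 720.00, centroid at (56.00, 20.67).
ΣA = 5840.00 mm²
ΣAx̄ = (2880.00)(16.00) + (2240.00)(112.00) + (720.00)(56.00) = 337280.00 mm³
ΣAȳ = (2880.00)(45.00) + (2240.00)(7.00) + (720.00)(20.67) = 160160.00 mm³
x̄ = 337280.00 / 5840.00 = 57.75 mm
ȳ = 160160.00 / 5840.00 = 27.42 mm

x̄ = 57.75 mm, ȳ = 27.42 mm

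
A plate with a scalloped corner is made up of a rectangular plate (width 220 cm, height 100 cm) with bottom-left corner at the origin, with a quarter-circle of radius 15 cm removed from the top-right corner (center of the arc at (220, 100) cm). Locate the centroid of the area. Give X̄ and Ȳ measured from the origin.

Part | A | x̄ᵢ | ȳᵢ | A·x̄ᵢ | A·ȳᵢ
plate | 22000.00 | 110.00 | 50.00 | 2420000.00 | 1100000.00
removed quarter-circle | -176.71 | 213.63 | 93.63 | -37752.21 | -16546.46
Σ | 21823.29 |  |  | 2382247.79 | 1083453.54
X̄ = 2382247.79 / 21823.29 = 109.16 cm
Ȳ = 1083453.54 / 21823.29 = 49.65 cm

X̄ = 109.16 cm, Ȳ = 49.65 cm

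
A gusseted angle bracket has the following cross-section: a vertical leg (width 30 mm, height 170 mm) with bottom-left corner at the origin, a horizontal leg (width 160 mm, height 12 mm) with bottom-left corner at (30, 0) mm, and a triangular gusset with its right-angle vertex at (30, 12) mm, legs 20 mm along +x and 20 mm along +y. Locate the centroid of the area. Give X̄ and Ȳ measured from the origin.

X̄ = 40.86 mm, Ȳ = 62.15 mm

vertical leg: A = 30 × 170 = 5100.00, centroid at (15.00, 85.00).
horizontal leg: A = 160 × 12 = 1920.00, centroid at (110.00, 6.00).
gusset: A = ½·20·20 = 200.00, centroid at (36.67, 18.67).
ΣA = 7220.00 mm², ΣAX̄ = 295033.33 mm³, ΣAȲ = 448753.33 mm³.
X̄ = 295033.33/7220.00 = 40.86 mm; Ȳ = 448753.33/7220.00 = 62.15 mm.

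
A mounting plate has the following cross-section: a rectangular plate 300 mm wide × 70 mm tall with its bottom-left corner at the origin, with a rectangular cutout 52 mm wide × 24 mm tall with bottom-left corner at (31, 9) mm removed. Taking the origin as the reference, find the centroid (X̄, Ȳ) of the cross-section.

X̄ = 155.88 mm, Ȳ = 35.88 mm

plate: A = 300 × 70 = 21000.00, centroid at (150.00, 35.00).
hole: A = −(52 × 24) = -1248.00, centroid at (57.00, 21.00).
ΣA = 19752.00 mm², ΣAX̄ = 3078864.00 mm³, ΣAȲ = 708792.00 mm³.
X̄ = 3078864.00/19752.00 = 155.88 mm; Ȳ = 708792.00/19752.00 = 35.88 mm.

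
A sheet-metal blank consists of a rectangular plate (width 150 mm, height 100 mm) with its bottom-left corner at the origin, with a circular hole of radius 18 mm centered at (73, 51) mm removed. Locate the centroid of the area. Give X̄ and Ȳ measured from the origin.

plate: A = 150 × 100 = 15000.00, centroid at (75.00, 50.00).
hole: A = −π·18² = -1017.88, centroid at (73.00, 51.00).
ΣA = 13982.12 mm²
ΣAX̄ = (15000.00)(75.00) + (-1017.88)(73.00) = 1050695.05 mm³
ΣAȲ = (15000.00)(50.00) + (-1017.88)(51.00) = 698088.32 mm³
X̄ = 1050695.05 / 13982.12 = 75.15 mm
Ȳ = 698088.32 / 13982.12 = 49.93 mm

X̄ = 75.15 mm, Ȳ = 49.93 mm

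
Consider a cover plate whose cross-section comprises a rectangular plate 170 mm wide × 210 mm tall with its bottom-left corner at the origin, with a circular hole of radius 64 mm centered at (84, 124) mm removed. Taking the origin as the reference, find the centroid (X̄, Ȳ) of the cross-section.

X̄ = 85.56 mm, Ȳ = 94.29 mm

Part | A | x̄ᵢ | ȳᵢ | A·x̄ᵢ | A·ȳᵢ
plate | 35700.00 | 85.00 | 105.00 | 3034500.00 | 3748500.00
hole | -12867.96 | 84.00 | 124.00 | -1080908.93 | -1595627.48
Σ | 22832.04 |  |  | 1953591.07 | 2152872.52
X̄ = 1953591.07 / 22832.04 = 85.56 mm
Ȳ = 2152872.52 / 22832.04 = 94.29 mm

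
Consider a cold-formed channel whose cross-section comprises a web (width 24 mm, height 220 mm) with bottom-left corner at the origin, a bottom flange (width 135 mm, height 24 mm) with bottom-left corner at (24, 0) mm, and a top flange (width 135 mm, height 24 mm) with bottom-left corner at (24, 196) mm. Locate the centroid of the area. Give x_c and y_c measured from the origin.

web: A = 24 × 220 = 5280.00, centroid at (12.00, 110.00).
bottom flange: A = 135 × 24 = 3240.00, centroid at (91.50, 12.00).
top flange: A = 135 × 24 = 3240.00, centroid at (91.50, 208.00).
ΣA = 11760.00 mm²
ΣAx_c = (5280.00)(12.00) + (3240.00)(91.50) + (3240.00)(91.50) = 656280.00 mm³
ΣAy_c = (5280.00)(110.00) + (3240.00)(12.00) + (3240.00)(208.00) = 1293600.00 mm³
x_c = 656280.00 / 11760.00 = 55.81 mm
y_c = 1293600.00 / 11760.00 = 110.00 mm

x_c = 55.81 mm, y_c = 110.00 mm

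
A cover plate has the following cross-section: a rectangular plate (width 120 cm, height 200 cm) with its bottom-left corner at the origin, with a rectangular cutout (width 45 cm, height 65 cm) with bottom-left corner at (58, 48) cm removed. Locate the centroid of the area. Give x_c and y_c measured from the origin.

plate: A = 120 × 200 = 24000.00, centroid at (60.00, 100.00).
hole: A = −(45 × 65) = -2925.00, centroid at (80.50, 80.50).
ΣA = 21075.00 cm²
ΣAx_c = (24000.00)(60.00) + (-2925.00)(80.50) = 1204537.50 cm³
ΣAy_c = (24000.00)(100.00) + (-2925.00)(80.50) = 2164537.50 cm³
x_c = 1204537.50 / 21075.00 = 57.15 cm
y_c = 2164537.50 / 21075.00 = 102.71 cm

x_c = 57.15 cm, y_c = 102.71 cm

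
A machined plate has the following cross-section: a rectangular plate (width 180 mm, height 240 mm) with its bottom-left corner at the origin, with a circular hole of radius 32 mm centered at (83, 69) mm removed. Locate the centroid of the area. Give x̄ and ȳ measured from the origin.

x̄ = 90.56 mm, ȳ = 124.10 mm

plate: A = 180 × 240 = 43200.00, centroid at (90.00, 120.00).
hole: A = −π·32² = -3216.99, centroid at (83.00, 69.00).
ΣA = 39983.01 mm²
ΣAx̄ = (43200.00)(90.00) + (-3216.99)(83.00) = 3620989.76 mm³
ΣAȳ = (43200.00)(120.00) + (-3216.99)(69.00) = 4962027.63 mm³
x̄ = 3620989.76 / 39983.01 = 90.56 mm
ȳ = 4962027.63 / 39983.01 = 124.10 mm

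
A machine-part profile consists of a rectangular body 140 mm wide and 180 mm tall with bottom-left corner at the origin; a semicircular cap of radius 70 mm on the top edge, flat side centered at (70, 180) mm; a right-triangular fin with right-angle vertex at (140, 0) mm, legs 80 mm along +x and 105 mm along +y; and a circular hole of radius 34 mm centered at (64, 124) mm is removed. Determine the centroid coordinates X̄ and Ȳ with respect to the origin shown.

Part | A | x̄ᵢ | ȳᵢ | A·x̄ᵢ | A·ȳᵢ
rectangular body | 25200.00 | 70.00 | 90.00 | 1764000.00 | 2268000.00
semicircular top | 7696.90 | 70.00 | 209.71 | 538783.14 | 1614109.03
triangular fin | 4200.00 | 166.67 | 35.00 | 700000.00 | 147000.00
hole | -3631.68 | 64.00 | 124.00 | -232427.59 | -450328.46
Σ | 33465.22 |  |  | 2770355.55 | 3578780.57
X̄ = 2770355.55 / 33465.22 = 82.78 mm
Ȳ = 3578780.57 / 33465.22 = 106.94 mm

X̄ = 82.78 mm, Ȳ = 106.94 mm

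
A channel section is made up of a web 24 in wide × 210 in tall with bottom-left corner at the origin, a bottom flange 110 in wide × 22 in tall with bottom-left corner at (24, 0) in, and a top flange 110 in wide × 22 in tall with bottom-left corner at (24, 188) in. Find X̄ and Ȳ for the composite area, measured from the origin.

X̄ = 44.82 in, Ȳ = 105.00 in

Part | A | x̄ᵢ | ȳᵢ | A·x̄ᵢ | A·ȳᵢ
web | 5040.00 | 12.00 | 105.00 | 60480.00 | 529200.00
bottom flange | 2420.00 | 79.00 | 11.00 | 191180.00 | 26620.00
top flange | 2420.00 | 79.00 | 199.00 | 191180.00 | 481580.00
Σ | 9880.00 |  |  | 442840.00 | 1037400.00
X̄ = 442840.00 / 9880.00 = 44.82 in
Ȳ = 1037400.00 / 9880.00 = 105.00 in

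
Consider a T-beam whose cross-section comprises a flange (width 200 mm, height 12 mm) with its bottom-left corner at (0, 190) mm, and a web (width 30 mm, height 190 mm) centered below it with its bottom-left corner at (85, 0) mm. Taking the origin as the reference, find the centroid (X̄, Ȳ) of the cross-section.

web: A = 30 × 190 = 5700.00, centroid at (100.00, 95.00).
flange: A = 200 × 12 = 2400.00, centroid at (100.00, 196.00).
ΣA = 8100.00 mm²
ΣAX̄ = (5700.00)(100.00) + (2400.00)(100.00) = 810000.00 mm³
ΣAȲ = (5700.00)(95.00) + (2400.00)(196.00) = 1011900.00 mm³
X̄ = 810000.00 / 8100.00 = 100.00 mm
Ȳ = 1011900.00 / 8100.00 = 124.93 mm

X̄ = 100.00 mm, Ȳ = 124.93 mm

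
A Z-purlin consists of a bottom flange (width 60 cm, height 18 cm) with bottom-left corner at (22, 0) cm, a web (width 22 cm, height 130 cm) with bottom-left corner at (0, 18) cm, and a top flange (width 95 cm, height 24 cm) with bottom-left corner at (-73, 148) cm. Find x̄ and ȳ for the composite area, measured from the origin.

bottom flange: A = 60 × 18 = 1080.00, centroid at (52.00, 9.00).
web: A = 22 × 130 = 2860.00, centroid at (11.00, 83.00).
top flange: A = 95 × 24 = 2280.00, centroid at (-25.50, 160.00).
ΣA = 6220.00 cm², ΣAx̄ = 29480.00 cm³, ΣAȳ = 611900.00 cm³.
x̄ = 29480.00/6220.00 = 4.74 cm; ȳ = 611900.00/6220.00 = 98.38 cm.

x̄ = 4.74 cm, ȳ = 98.38 cm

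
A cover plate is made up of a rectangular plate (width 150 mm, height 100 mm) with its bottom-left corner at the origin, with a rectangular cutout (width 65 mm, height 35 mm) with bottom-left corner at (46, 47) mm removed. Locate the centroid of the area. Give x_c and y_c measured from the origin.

x_c = 74.37 mm, y_c = 47.41 mm

plate: A = 150 × 100 = 15000.00, centroid at (75.00, 50.00).
hole: A = −(65 × 35) = -2275.00, centroid at (78.50, 64.50).
ΣA = 12725.00 mm²
ΣAx_c = (15000.00)(75.00) + (-2275.00)(78.50) = 946412.50 mm³
ΣAy_c = (15000.00)(50.00) + (-2275.00)(64.50) = 603262.50 mm³
x_c = 946412.50 / 12725.00 = 74.37 mm
y_c = 603262.50 / 12725.00 = 47.41 mm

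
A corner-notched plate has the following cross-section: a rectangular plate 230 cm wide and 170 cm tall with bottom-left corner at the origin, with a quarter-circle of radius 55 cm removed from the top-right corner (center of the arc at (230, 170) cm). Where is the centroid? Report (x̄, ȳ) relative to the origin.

x̄ = 109.07 cm, ȳ = 81.01 cm

plate: A = 230 × 170 = 39100.00, centroid at (115.00, 85.00).
removed quarter-circle: A = −¼π·55² = -2375.83, centroid at (206.66, 146.66).
ΣA = 36724.17 cm²
ΣAx̄ = (39100.00)(115.00) + (-2375.83)(206.66) = 4005517.56 cm³
ΣAȳ = (39100.00)(85.00) + (-2375.83)(146.66) = 2975067.33 cm³
x̄ = 4005517.56 / 36724.17 = 109.07 cm
ȳ = 2975067.33 / 36724.17 = 81.01 cm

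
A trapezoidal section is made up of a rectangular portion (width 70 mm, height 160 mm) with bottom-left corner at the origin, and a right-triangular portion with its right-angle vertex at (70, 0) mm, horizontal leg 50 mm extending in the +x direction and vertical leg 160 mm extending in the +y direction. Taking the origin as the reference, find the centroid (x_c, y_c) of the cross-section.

x_c = 48.60 mm, y_c = 72.98 mm

rectangular portion: A = 70 × 160 = 11200.00, centroid at (35.00, 80.00).
triangular portion: A = ½·50·160 = 4000.00, centroid at (86.67, 53.33).
ΣA = 15200.00 mm², ΣAx_c = 738666.67 mm³, ΣAy_c = 1109333.33 mm³.
x_c = 738666.67/15200.00 = 48.60 mm; y_c = 1109333.33/15200.00 = 72.98 mm.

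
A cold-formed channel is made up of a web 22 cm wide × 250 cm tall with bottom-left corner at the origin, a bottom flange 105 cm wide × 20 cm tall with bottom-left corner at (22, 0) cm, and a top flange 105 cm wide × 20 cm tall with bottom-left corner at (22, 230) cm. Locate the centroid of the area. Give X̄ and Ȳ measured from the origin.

X̄ = 38.49 cm, Ȳ = 125.00 cm

Part | A | x̄ᵢ | ȳᵢ | A·x̄ᵢ | A·ȳᵢ
web | 5500.00 | 11.00 | 125.00 | 60500.00 | 687500.00
bottom flange | 2100.00 | 74.50 | 10.00 | 156450.00 | 21000.00
top flange | 2100.00 | 74.50 | 240.00 | 156450.00 | 504000.00
Σ | 9700.00 |  |  | 373400.00 | 1212500.00
X̄ = 373400.00 / 9700.00 = 38.49 cm
Ȳ = 1212500.00 / 9700.00 = 125.00 cm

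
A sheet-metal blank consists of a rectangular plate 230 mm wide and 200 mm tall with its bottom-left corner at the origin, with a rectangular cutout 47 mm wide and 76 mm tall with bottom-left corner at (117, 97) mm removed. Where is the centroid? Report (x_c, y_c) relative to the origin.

x_c = 112.85 mm, y_c = 97.05 mm

plate: A = 230 × 200 = 46000.00, centroid at (115.00, 100.00).
hole: A = −(47 × 76) = -3572.00, centroid at (140.50, 135.00).
ΣA = 42428.00 mm², ΣAx_c = 4788134.00 mm³, ΣAy_c = 4117780.00 mm³.
x_c = 4788134.00/42428.00 = 112.85 mm; y_c = 4117780.00/42428.00 = 97.05 mm.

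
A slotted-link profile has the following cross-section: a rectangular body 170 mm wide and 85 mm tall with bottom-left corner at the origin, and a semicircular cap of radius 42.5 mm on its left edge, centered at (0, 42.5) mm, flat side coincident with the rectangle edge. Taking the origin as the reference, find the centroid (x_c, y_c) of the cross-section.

rectangular body: A = 170 × 85 = 14450.00, centroid at (85.00, 42.50).
semicircular end: A = ½π·42.5² = 2837.25, centroid at (-18.04, 42.50).
ΣA = 17287.25 mm², ΣAx_c = 1177072.92 mm³, ΣAy_c = 734708.16 mm³.
x_c = 1177072.92/17287.25 = 68.09 mm; y_c = 734708.16/17287.25 = 42.50 mm.

x_c = 68.09 mm, y_c = 42.50 mm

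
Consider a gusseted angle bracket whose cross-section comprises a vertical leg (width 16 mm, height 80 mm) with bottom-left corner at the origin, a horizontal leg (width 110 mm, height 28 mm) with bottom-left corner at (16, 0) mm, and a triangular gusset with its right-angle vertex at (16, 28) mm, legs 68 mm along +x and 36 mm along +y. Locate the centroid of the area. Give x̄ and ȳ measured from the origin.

x̄ = 49.47 mm, ȳ = 25.66 mm

Part | A | x̄ᵢ | ȳᵢ | A·x̄ᵢ | A·ȳᵢ
vertical leg | 1280.00 | 8.00 | 40.00 | 10240.00 | 51200.00
horizontal leg | 3080.00 | 71.00 | 14.00 | 218680.00 | 43120.00
gusset | 1224.00 | 38.67 | 40.00 | 47328.00 | 48960.00
Σ | 5584.00 |  |  | 276248.00 | 143280.00
x̄ = 276248.00 / 5584.00 = 49.47 mm
ȳ = 143280.00 / 5584.00 = 25.66 mm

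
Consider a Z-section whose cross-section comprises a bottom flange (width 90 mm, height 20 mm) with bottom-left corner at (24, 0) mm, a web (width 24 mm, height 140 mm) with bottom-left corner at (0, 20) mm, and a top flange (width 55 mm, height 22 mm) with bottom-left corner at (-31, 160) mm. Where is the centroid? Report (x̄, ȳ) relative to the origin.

Part | A | x̄ᵢ | ȳᵢ | A·x̄ᵢ | A·ȳᵢ
bottom flange | 1800.00 | 69.00 | 10.00 | 124200.00 | 18000.00
web | 3360.00 | 12.00 | 90.00 | 40320.00 | 302400.00
top flange | 1210.00 | -3.50 | 171.00 | -4235.00 | 206910.00
Σ | 6370.00 |  |  | 160285.00 | 527310.00
x̄ = 160285.00 / 6370.00 = 25.16 mm
ȳ = 527310.00 / 6370.00 = 82.78 mm

x̄ = 25.16 mm, ȳ = 82.78 mm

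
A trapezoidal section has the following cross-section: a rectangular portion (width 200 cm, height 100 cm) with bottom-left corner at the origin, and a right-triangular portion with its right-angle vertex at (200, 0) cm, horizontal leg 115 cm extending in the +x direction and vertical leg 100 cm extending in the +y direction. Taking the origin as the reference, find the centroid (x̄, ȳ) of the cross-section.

rectangular portion: A = 200 × 100 = 20000.00, centroid at (100.00, 50.00).
triangular portion: A = ½·115·100 = 5750.00, centroid at (238.33, 33.33).
ΣA = 25750.00 cm²
ΣAx̄ = (20000.00)(100.00) + (5750.00)(238.33) = 3370416.67 cm³
ΣAȳ = (20000.00)(50.00) + (5750.00)(33.33) = 1191666.67 cm³
x̄ = 3370416.67 / 25750.00 = 130.89 cm
ȳ = 1191666.67 / 25750.00 = 46.28 cm

x̄ = 130.89 cm, ȳ = 46.28 cm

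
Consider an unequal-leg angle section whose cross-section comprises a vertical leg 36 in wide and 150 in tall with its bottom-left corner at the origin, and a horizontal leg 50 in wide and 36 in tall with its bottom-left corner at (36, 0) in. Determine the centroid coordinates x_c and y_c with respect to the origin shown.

vertical leg: A = 36 × 150 = 5400.00, centroid at (18.00, 75.00).
horizontal leg: A = 50 × 36 = 1800.00, centroid at (61.00, 18.00).
ΣA = 7200.00 in²
ΣAx_c = (5400.00)(18.00) + (1800.00)(61.00) = 207000.00 in³
ΣAy_c = (5400.00)(75.00) + (1800.00)(18.00) = 437400.00 in³
x_c = 207000.00 / 7200.00 = 28.75 in
y_c = 437400.00 / 7200.00 = 60.75 in

x_c = 28.75 in, y_c = 60.75 in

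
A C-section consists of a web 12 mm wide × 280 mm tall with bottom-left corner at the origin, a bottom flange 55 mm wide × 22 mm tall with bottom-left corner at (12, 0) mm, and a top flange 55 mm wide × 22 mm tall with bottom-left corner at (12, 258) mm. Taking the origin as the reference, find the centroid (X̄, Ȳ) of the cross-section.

Part | A | x̄ᵢ | ȳᵢ | A·x̄ᵢ | A·ȳᵢ
web | 3360.00 | 6.00 | 140.00 | 20160.00 | 470400.00
bottom flange | 1210.00 | 39.50 | 11.00 | 47795.00 | 13310.00
top flange | 1210.00 | 39.50 | 269.00 | 47795.00 | 325490.00
Σ | 5780.00 |  |  | 115750.00 | 809200.00
X̄ = 115750.00 / 5780.00 = 20.03 mm
Ȳ = 809200.00 / 5780.00 = 140.00 mm

X̄ = 20.03 mm, Ȳ = 140.00 mm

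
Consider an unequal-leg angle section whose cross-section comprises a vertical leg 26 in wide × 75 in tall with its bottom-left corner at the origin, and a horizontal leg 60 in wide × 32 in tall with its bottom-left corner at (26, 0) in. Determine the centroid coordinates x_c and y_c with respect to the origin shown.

x_c = 34.33 in, y_c = 26.83 in

vertical leg: A = 26 × 75 = 1950.00, centroid at (13.00, 37.50).
horizontal leg: A = 60 × 32 = 1920.00, centroid at (56.00, 16.00).
ΣA = 3870.00 in², ΣAx_c = 132870.00 in³, ΣAy_c = 103845.00 in³.
x_c = 132870.00/3870.00 = 34.33 in; y_c = 103845.00/3870.00 = 26.83 in.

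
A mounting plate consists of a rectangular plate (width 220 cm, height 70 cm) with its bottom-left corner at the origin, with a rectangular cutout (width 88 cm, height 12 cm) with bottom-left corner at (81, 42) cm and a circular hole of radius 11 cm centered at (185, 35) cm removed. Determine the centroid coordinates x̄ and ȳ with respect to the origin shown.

Part | A | x̄ᵢ | ȳᵢ | A·x̄ᵢ | A·ȳᵢ
plate | 15400.00 | 110.00 | 35.00 | 1694000.00 | 539000.00
hole 1 | -1056.00 | 125.00 | 48.00 | -132000.00 | -50688.00
hole 2 | -380.13 | 185.00 | 35.00 | -70324.55 | -13304.64
Σ | 13963.87 |  |  | 1491675.45 | 475007.36
x̄ = 1491675.45 / 13963.87 = 106.82 cm
ȳ = 475007.36 / 13963.87 = 34.02 cm

x̄ = 106.82 cm, ȳ = 34.02 cm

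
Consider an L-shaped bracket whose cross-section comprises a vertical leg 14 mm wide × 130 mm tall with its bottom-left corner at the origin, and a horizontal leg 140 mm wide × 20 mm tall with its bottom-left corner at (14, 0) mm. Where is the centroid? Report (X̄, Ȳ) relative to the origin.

vertical leg: A = 14 × 130 = 1820.00, centroid at (7.00, 65.00).
horizontal leg: A = 140 × 20 = 2800.00, centroid at (84.00, 10.00).
ΣA = 4620.00 mm², ΣAX̄ = 247940.00 mm³, ΣAȲ = 146300.00 mm³.
X̄ = 247940.00/4620.00 = 53.67 mm; Ȳ = 146300.00/4620.00 = 31.67 mm.

X̄ = 53.67 mm, Ȳ = 31.67 mm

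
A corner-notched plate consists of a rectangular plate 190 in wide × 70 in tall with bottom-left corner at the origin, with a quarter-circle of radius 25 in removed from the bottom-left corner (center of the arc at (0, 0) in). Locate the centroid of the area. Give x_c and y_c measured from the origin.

plate: A = 190 × 70 = 13300.00, centroid at (95.00, 35.00).
removed quarter-circle: A = −¼π·25² = -490.87, centroid at (10.61, 10.61).
ΣA = 12809.13 in²
ΣAx_c = (13300.00)(95.00) + (-490.87)(10.61) = 1258291.67 in³
ΣAy_c = (13300.00)(35.00) + (-490.87)(10.61) = 460291.67 in³
x_c = 1258291.67 / 12809.13 = 98.23 in
y_c = 460291.67 / 12809.13 = 35.93 in

x_c = 98.23 in, y_c = 35.93 in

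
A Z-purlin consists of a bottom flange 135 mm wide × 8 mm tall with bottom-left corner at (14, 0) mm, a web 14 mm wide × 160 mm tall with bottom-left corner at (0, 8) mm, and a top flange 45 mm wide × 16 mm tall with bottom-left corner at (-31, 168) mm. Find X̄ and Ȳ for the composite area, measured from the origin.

bottom flange: A = 135 × 8 = 1080.00, centroid at (81.50, 4.00).
web: A = 14 × 160 = 2240.00, centroid at (7.00, 88.00).
top flange: A = 45 × 16 = 720.00, centroid at (-8.50, 176.00).
ΣA = 4040.00 mm²
ΣAX̄ = (1080.00)(81.50) + (2240.00)(7.00) + (720.00)(-8.50) = 97580.00 mm³
ΣAȲ = (1080.00)(4.00) + (2240.00)(88.00) + (720.00)(176.00) = 328160.00 mm³
X̄ = 97580.00 / 4040.00 = 24.15 mm
Ȳ = 328160.00 / 4040.00 = 81.23 mm

X̄ = 24.15 mm, Ȳ = 81.23 mm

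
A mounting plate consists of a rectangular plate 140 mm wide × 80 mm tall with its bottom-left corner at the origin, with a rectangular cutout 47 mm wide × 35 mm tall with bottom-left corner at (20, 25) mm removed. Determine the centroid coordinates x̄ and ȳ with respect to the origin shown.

x̄ = 74.56 mm, ȳ = 39.57 mm

plate: A = 140 × 80 = 11200.00, centroid at (70.00, 40.00).
hole: A = −(47 × 35) = -1645.00, centroid at (43.50, 42.50).
ΣA = 9555.00 mm², ΣAx̄ = 712442.50 mm³, ΣAȳ = 378087.50 mm³.
x̄ = 712442.50/9555.00 = 74.56 mm; ȳ = 378087.50/9555.00 = 39.57 mm.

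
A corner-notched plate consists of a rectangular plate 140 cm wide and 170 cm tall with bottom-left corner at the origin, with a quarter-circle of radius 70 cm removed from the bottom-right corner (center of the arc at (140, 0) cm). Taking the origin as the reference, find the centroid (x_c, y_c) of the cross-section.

Part | A | x̄ᵢ | ȳᵢ | A·x̄ᵢ | A·ȳᵢ
plate | 23800.00 | 70.00 | 85.00 | 1666000.00 | 2023000.00
removed quarter-circle | -3848.45 | 110.29 | 29.71 | -424449.81 | -114333.33
Σ | 19951.55 |  |  | 1241550.19 | 1908666.67
x_c = 1241550.19 / 19951.55 = 62.23 cm
y_c = 1908666.67 / 19951.55 = 95.67 cm

x_c = 62.23 cm, y_c = 95.67 cm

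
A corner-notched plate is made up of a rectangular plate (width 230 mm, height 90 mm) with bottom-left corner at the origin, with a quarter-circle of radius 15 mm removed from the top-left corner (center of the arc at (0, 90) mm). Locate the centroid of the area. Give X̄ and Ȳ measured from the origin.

X̄ = 115.94 mm, Ȳ = 44.67 mm

plate: A = 230 × 90 = 20700.00, centroid at (115.00, 45.00).
removed quarter-circle: A = −¼π·15² = -176.71, centroid at (6.37, 83.63).
ΣA = 20523.29 mm², ΣAX̄ = 2379375.00 mm³, ΣAȲ = 916720.69 mm³.
X̄ = 2379375.00/20523.29 = 115.94 mm; Ȳ = 916720.69/20523.29 = 44.67 mm.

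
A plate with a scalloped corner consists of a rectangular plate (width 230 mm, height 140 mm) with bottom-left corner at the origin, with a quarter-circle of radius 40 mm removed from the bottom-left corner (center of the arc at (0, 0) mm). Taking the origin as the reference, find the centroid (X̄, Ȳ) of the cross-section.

plate: A = 230 × 140 = 32200.00, centroid at (115.00, 70.00).
removed quarter-circle: A = −¼π·40² = -1256.64, centroid at (16.98, 16.98).
ΣA = 30943.36 mm²
ΣAX̄ = (32200.00)(115.00) + (-1256.64)(16.98) = 3681666.67 mm³
ΣAȲ = (32200.00)(70.00) + (-1256.64)(16.98) = 2232666.67 mm³
X̄ = 3681666.67 / 30943.36 = 118.98 mm
Ȳ = 2232666.67 / 30943.36 = 72.15 mm

X̄ = 118.98 mm, Ȳ = 72.15 mm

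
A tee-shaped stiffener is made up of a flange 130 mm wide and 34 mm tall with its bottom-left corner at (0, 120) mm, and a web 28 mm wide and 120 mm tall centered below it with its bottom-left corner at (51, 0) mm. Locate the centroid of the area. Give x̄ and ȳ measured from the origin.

x̄ = 65.00 mm, ȳ = 103.75 mm

Part | A | x̄ᵢ | ȳᵢ | A·x̄ᵢ | A·ȳᵢ
web | 3360.00 | 65.00 | 60.00 | 218400.00 | 201600.00
flange | 4420.00 | 65.00 | 137.00 | 287300.00 | 605540.00
Σ | 7780.00 |  |  | 505700.00 | 807140.00
x̄ = 505700.00 / 7780.00 = 65.00 mm
ȳ = 807140.00 / 7780.00 = 103.75 mm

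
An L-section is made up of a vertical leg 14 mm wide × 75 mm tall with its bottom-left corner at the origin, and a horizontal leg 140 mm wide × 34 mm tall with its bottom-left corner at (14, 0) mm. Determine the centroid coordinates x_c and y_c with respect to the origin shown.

x_c = 70.08 mm, y_c = 20.70 mm

vertical leg: A = 14 × 75 = 1050.00, centroid at (7.00, 37.50).
horizontal leg: A = 140 × 34 = 4760.00, centroid at (84.00, 17.00).
ΣA = 5810.00 mm²
ΣAx_c = (1050.00)(7.00) + (4760.00)(84.00) = 407190.00 mm³
ΣAy_c = (1050.00)(37.50) + (4760.00)(17.00) = 120295.00 mm³
x_c = 407190.00 / 5810.00 = 70.08 mm
y_c = 120295.00 / 5810.00 = 20.70 mm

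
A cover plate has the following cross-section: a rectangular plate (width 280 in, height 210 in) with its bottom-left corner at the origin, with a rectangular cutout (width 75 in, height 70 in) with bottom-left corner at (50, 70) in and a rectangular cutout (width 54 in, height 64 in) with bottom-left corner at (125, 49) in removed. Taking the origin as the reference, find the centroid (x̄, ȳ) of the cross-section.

Part | A | x̄ᵢ | ȳᵢ | A·x̄ᵢ | A·ȳᵢ
plate | 58800.00 | 140.00 | 105.00 | 8232000.00 | 6174000.00
hole 1 | -5250.00 | 87.50 | 105.00 | -459375.00 | -551250.00
hole 2 | -3456.00 | 152.00 | 81.00 | -525312.00 | -279936.00
Σ | 50094.00 |  |  | 7247313.00 | 5342814.00
x̄ = 7247313.00 / 50094.00 = 144.67 in
ȳ = 5342814.00 / 50094.00 = 106.66 in

x̄ = 144.67 in, ȳ = 106.66 in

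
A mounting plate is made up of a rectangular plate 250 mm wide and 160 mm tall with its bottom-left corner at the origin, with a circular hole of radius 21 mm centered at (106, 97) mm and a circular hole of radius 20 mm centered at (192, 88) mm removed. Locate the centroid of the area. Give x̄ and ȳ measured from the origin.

plate: A = 250 × 160 = 40000.00, centroid at (125.00, 80.00).
hole 1: A = −π·21² = -1385.44, centroid at (106.00, 97.00).
hole 2: A = −π·20² = -1256.64, centroid at (192.00, 88.00).
ΣA = 37357.92 mm², ΣAx̄ = 4611868.79 mm³, ΣAȳ = 2955028.03 mm³.
x̄ = 4611868.79/37357.92 = 123.45 mm; ȳ = 2955028.03/37357.92 = 79.10 mm.

x̄ = 123.45 mm, ȳ = 79.10 mm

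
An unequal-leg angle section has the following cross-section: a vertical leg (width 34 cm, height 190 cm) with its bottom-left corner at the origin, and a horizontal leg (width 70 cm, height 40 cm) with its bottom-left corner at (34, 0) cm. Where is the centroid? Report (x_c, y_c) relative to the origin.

vertical leg: A = 34 × 190 = 6460.00, centroid at (17.00, 95.00).
horizontal leg: A = 70 × 40 = 2800.00, centroid at (69.00, 20.00).
ΣA = 9260.00 cm²
ΣAx_c = (6460.00)(17.00) + (2800.00)(69.00) = 303020.00 cm³
ΣAy_c = (6460.00)(95.00) + (2800.00)(20.00) = 669700.00 cm³
x_c = 303020.00 / 9260.00 = 32.72 cm
y_c = 669700.00 / 9260.00 = 72.32 cm

x_c = 32.72 cm, y_c = 72.32 cm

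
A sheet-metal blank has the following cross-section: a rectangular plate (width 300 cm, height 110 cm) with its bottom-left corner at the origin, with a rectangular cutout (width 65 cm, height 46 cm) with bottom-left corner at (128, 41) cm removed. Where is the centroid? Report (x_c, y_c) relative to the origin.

Part | A | x̄ᵢ | ȳᵢ | A·x̄ᵢ | A·ȳᵢ
plate | 33000.00 | 150.00 | 55.00 | 4950000.00 | 1815000.00
hole | -2990.00 | 160.50 | 64.00 | -479895.00 | -191360.00
Σ | 30010.00 |  |  | 4470105.00 | 1623640.00
x_c = 4470105.00 / 30010.00 = 148.95 cm
y_c = 1623640.00 / 30010.00 = 54.10 cm

x_c = 148.95 cm, y_c = 54.10 cm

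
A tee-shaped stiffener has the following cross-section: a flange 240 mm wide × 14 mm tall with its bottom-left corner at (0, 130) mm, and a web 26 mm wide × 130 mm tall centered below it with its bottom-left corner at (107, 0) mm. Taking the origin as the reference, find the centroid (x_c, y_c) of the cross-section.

web: A = 26 × 130 = 3380.00, centroid at (120.00, 65.00).
flange: A = 240 × 14 = 3360.00, centroid at (120.00, 137.00).
ΣA = 6740.00 mm²
ΣAx_c = (3380.00)(120.00) + (3360.00)(120.00) = 808800.00 mm³
ΣAy_c = (3380.00)(65.00) + (3360.00)(137.00) = 680020.00 mm³
x_c = 808800.00 / 6740.00 = 120.00 mm
y_c = 680020.00 / 6740.00 = 100.89 mm

x_c = 120.00 mm, y_c = 100.89 mm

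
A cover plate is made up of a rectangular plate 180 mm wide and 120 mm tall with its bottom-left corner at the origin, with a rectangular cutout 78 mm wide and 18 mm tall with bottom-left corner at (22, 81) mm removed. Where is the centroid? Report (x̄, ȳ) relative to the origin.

plate: A = 180 × 120 = 21600.00, centroid at (90.00, 60.00).
hole: A = −(78 × 18) = -1404.00, centroid at (61.00, 90.00).
ΣA = 20196.00 mm²
ΣAx̄ = (21600.00)(90.00) + (-1404.00)(61.00) = 1858356.00 mm³
ΣAȳ = (21600.00)(60.00) + (-1404.00)(90.00) = 1169640.00 mm³
x̄ = 1858356.00 / 20196.00 = 92.02 mm
ȳ = 1169640.00 / 20196.00 = 57.91 mm

x̄ = 92.02 mm, ȳ = 57.91 mm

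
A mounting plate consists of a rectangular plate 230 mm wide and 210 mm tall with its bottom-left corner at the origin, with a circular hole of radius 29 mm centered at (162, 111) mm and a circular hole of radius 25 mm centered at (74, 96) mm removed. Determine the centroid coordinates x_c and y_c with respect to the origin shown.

plate: A = 230 × 210 = 48300.00, centroid at (115.00, 105.00).
hole 1: A = −π·29² = -2642.08, centroid at (162.00, 111.00).
hole 2: A = −π·25² = -1963.50, centroid at (74.00, 96.00).
ΣA = 43694.43 mm²
ΣAx_c = (48300.00)(115.00) + (-2642.08)(162.00) + (-1963.50)(74.00) = 4981184.47 mm³
ΣAy_c = (48300.00)(105.00) + (-2642.08)(111.00) + (-1963.50)(96.00) = 4589733.62 mm³
x_c = 4981184.47 / 43694.43 = 114.00 mm
y_c = 4589733.62 / 43694.43 = 105.04 mm

x_c = 114.00 mm, y_c = 105.04 mm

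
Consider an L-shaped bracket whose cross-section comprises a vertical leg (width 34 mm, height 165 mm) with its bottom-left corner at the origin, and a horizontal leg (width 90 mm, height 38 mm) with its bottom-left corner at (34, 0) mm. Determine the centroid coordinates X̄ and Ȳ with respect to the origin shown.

X̄ = 40.48 mm, Ȳ = 58.45 mm

Part | A | x̄ᵢ | ȳᵢ | A·x̄ᵢ | A·ȳᵢ
vertical leg | 5610.00 | 17.00 | 82.50 | 95370.00 | 462825.00
horizontal leg | 3420.00 | 79.00 | 19.00 | 270180.00 | 64980.00
Σ | 9030.00 |  |  | 365550.00 | 527805.00
X̄ = 365550.00 / 9030.00 = 40.48 mm
Ȳ = 527805.00 / 9030.00 = 58.45 mm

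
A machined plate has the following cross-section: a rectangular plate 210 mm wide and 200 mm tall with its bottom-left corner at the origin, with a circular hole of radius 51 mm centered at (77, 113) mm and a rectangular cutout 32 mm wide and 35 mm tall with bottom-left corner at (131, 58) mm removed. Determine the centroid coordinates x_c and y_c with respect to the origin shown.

plate: A = 210 × 200 = 42000.00, centroid at (105.00, 100.00).
hole 1: A = −π·51² = -8171.28, centroid at (77.00, 113.00).
hole 2: A = −(32 × 35) = -1120.00, centroid at (147.00, 75.50).
ΣA = 32708.72 mm², ΣAx_c = 3616171.25 mm³, ΣAy_c = 3192085.08 mm³.
x_c = 3616171.25/32708.72 = 110.56 mm; y_c = 3192085.08/32708.72 = 97.59 mm.

x_c = 110.56 mm, y_c = 97.59 mm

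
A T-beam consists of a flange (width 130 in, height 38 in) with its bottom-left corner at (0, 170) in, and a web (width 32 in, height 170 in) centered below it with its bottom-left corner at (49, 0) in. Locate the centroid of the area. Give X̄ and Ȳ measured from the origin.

web: A = 32 × 170 = 5440.00, centroid at (65.00, 85.00).
flange: A = 130 × 38 = 4940.00, centroid at (65.00, 189.00).
ΣA = 10380.00 in²
ΣAX̄ = (5440.00)(65.00) + (4940.00)(65.00) = 674700.00 in³
ΣAȲ = (5440.00)(85.00) + (4940.00)(189.00) = 1396060.00 in³
X̄ = 674700.00 / 10380.00 = 65.00 in
Ȳ = 1396060.00 / 10380.00 = 134.50 in

X̄ = 65.00 in, Ȳ = 134.50 in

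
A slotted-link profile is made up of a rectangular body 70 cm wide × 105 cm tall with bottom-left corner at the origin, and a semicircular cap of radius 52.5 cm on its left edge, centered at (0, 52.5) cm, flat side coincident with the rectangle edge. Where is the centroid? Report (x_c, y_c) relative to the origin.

x_c = 13.77 cm, y_c = 52.50 cm

rectangular body: A = 70 × 105 = 7350.00, centroid at (35.00, 52.50).
semicircular end: A = ½π·52.5² = 4329.51, centroid at (-22.28, 52.50).
ΣA = 11679.51 cm²
ΣAx_c = (7350.00)(35.00) + (4329.51)(-22.28) = 160781.25 cm³
ΣAy_c = (7350.00)(52.50) + (4329.51)(52.50) = 613174.14 cm³
x_c = 160781.25 / 11679.51 = 13.77 cm
y_c = 613174.14 / 11679.51 = 52.50 cm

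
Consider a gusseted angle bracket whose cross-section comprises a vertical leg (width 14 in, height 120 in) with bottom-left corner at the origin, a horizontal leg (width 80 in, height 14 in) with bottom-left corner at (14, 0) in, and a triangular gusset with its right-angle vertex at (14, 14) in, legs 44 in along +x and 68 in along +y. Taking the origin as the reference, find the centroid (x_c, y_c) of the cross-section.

x_c = 26.80 in, y_c = 38.06 in

vertical leg: A = 14 × 120 = 1680.00, centroid at (7.00, 60.00).
horizontal leg: A = 80 × 14 = 1120.00, centroid at (54.00, 7.00).
gusset: A = ½·44·68 = 1496.00, centroid at (28.67, 36.67).
ΣA = 4296.00 in², ΣAx_c = 115125.33 in³, ΣAy_c = 163493.33 in³.
x_c = 115125.33/4296.00 = 26.80 in; y_c = 163493.33/4296.00 = 38.06 in.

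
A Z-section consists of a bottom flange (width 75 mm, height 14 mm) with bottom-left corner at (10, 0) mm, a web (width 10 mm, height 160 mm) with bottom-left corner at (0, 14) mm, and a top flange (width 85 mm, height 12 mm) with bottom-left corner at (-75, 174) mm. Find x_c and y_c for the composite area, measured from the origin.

bottom flange: A = 75 × 14 = 1050.00, centroid at (47.50, 7.00).
web: A = 10 × 160 = 1600.00, centroid at (5.00, 94.00).
top flange: A = 85 × 12 = 1020.00, centroid at (-32.50, 180.00).
ΣA = 3670.00 mm²
ΣAx_c = (1050.00)(47.50) + (1600.00)(5.00) + (1020.00)(-32.50) = 24725.00 mm³
ΣAy_c = (1050.00)(7.00) + (1600.00)(94.00) + (1020.00)(180.00) = 341350.00 mm³
x_c = 24725.00 / 3670.00 = 6.74 mm
y_c = 341350.00 / 3670.00 = 93.01 mm

x_c = 6.74 mm, y_c = 93.01 mm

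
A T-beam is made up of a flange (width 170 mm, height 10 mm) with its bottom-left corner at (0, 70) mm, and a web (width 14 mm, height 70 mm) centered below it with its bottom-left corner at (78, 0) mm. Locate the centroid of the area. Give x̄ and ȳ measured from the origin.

x̄ = 85.00 mm, ȳ = 60.37 mm

web: A = 14 × 70 = 980.00, centroid at (85.00, 35.00).
flange: A = 170 × 10 = 1700.00, centroid at (85.00, 75.00).
ΣA = 2680.00 mm²
ΣAx̄ = (980.00)(85.00) + (1700.00)(85.00) = 227800.00 mm³
ΣAȳ = (980.00)(35.00) + (1700.00)(75.00) = 161800.00 mm³
x̄ = 227800.00 / 2680.00 = 85.00 mm
ȳ = 161800.00 / 2680.00 = 60.37 mm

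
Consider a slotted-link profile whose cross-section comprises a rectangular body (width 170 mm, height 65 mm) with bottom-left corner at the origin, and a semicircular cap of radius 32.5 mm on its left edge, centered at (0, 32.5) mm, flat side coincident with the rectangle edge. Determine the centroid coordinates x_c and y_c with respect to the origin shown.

x_c = 72.10 mm, y_c = 32.50 mm

Part | A | x̄ᵢ | ȳᵢ | A·x̄ᵢ | A·ȳᵢ
rectangular body | 11050.00 | 85.00 | 32.50 | 939250.00 | 359125.00
semicircular end | 1659.15 | -13.79 | 32.50 | -22885.42 | 53922.49
Σ | 12709.15 |  |  | 916364.58 | 413047.49
x_c = 916364.58 / 12709.15 = 72.10 mm
y_c = 413047.49 / 12709.15 = 32.50 mm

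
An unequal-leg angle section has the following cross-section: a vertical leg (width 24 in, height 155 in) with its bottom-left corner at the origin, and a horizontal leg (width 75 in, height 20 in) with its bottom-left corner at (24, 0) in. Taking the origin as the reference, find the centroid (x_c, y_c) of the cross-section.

vertical leg: A = 24 × 155 = 3720.00, centroid at (12.00, 77.50).
horizontal leg: A = 75 × 20 = 1500.00, centroid at (61.50, 10.00).
ΣA = 5220.00 in²
ΣAx_c = (3720.00)(12.00) + (1500.00)(61.50) = 136890.00 in³
ΣAy_c = (3720.00)(77.50) + (1500.00)(10.00) = 303300.00 in³
x_c = 136890.00 / 5220.00 = 26.22 in
y_c = 303300.00 / 5220.00 = 58.10 in

x_c = 26.22 in, y_c = 58.10 in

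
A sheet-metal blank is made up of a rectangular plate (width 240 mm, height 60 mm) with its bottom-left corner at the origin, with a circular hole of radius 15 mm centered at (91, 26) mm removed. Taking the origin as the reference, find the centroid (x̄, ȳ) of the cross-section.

plate: A = 240 × 60 = 14400.00, centroid at (120.00, 30.00).
hole: A = −π·15² = -706.86, centroid at (91.00, 26.00).
ΣA = 13693.14 mm²
ΣAx̄ = (14400.00)(120.00) + (-706.86)(91.00) = 1663675.89 mm³
ΣAȳ = (14400.00)(30.00) + (-706.86)(26.00) = 413621.68 mm³
x̄ = 1663675.89 / 13693.14 = 121.50 mm
ȳ = 413621.68 / 13693.14 = 30.21 mm

x̄ = 121.50 mm, ȳ = 30.21 mm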